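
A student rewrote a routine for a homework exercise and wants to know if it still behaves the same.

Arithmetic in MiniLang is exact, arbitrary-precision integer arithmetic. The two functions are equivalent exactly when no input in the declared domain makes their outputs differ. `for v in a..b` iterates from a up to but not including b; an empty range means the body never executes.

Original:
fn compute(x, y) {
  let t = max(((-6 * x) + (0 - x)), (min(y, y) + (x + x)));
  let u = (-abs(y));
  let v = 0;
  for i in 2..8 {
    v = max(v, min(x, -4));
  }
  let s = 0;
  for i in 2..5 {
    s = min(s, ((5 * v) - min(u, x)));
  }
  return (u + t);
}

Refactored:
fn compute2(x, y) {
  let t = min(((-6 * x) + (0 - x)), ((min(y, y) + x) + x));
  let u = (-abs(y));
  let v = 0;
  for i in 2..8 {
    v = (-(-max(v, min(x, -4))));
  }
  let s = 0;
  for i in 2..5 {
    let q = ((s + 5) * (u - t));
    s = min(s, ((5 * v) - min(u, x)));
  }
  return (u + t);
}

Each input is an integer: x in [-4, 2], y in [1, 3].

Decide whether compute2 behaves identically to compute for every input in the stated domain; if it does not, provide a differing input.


These are not equivalent — on x=-4, y=1 the outputs split (27 vs -8).
compute: t = 28; u = -1; v = 0; [i=2]; v = 0; [i=3]; v = 0; [i=4]; v = 0; [i=5]; v = 0; [i=6]; v = 0; [i=7]; v = 0; s = 0; [i=2]; s = 0; [i=3]; s = 0; [i=4]; s = 0; return 27
compute2: t = -7; u = -1; v = 0; [i=2]; v = 0; [i=3]; v = 0; [i=4]; v = 0; [i=5]; v = 0; [i=6]; v = 0; [i=7]; v = 0; s = 0; [i=2]; q = 30; s = 0; [i=3]; q = 30; s = 0; [i=4]; q = 30; s = 0; return -8
verdict: not equivalent; witness: x=-4, y=1


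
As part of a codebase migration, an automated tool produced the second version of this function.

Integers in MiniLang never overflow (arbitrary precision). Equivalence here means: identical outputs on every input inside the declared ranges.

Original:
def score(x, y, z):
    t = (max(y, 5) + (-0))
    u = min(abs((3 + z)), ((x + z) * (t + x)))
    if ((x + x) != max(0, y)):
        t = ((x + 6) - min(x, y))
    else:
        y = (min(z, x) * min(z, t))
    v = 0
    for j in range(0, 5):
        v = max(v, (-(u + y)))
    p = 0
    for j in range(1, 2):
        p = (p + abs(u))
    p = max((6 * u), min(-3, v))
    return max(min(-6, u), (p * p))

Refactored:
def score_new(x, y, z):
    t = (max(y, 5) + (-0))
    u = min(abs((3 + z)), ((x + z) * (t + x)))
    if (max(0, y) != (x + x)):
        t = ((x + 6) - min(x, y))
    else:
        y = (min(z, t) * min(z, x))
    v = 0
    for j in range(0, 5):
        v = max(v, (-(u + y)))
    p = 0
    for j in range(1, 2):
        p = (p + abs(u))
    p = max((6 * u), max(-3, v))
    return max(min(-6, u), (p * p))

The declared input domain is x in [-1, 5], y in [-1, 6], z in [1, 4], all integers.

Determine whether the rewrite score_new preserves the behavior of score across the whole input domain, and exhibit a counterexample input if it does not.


x=-1, y=-1, z=1 yields 0 from score but 1 from score_new.
verdict: not equivalent; witness: x=-1, y=-1, z=1


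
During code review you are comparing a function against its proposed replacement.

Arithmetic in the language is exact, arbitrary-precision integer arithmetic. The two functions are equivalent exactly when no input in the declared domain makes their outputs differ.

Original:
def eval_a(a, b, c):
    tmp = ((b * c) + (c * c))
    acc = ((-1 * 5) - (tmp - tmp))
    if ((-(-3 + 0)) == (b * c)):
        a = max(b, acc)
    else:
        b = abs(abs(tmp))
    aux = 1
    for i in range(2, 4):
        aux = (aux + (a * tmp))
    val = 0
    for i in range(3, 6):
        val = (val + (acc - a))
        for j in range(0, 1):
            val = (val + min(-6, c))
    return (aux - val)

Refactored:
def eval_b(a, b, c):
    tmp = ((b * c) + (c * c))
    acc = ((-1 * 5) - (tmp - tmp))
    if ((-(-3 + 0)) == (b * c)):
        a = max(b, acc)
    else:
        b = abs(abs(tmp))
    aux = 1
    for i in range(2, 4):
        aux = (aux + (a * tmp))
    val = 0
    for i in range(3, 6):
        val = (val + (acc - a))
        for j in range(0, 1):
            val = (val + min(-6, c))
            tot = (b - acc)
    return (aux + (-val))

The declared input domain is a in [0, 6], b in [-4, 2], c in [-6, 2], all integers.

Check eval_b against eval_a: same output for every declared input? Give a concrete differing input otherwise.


A substantive addition is an assignment to `tot` whose value nothing reads; no result depends on it; all 441 inputs agree.
verdict: equivalent


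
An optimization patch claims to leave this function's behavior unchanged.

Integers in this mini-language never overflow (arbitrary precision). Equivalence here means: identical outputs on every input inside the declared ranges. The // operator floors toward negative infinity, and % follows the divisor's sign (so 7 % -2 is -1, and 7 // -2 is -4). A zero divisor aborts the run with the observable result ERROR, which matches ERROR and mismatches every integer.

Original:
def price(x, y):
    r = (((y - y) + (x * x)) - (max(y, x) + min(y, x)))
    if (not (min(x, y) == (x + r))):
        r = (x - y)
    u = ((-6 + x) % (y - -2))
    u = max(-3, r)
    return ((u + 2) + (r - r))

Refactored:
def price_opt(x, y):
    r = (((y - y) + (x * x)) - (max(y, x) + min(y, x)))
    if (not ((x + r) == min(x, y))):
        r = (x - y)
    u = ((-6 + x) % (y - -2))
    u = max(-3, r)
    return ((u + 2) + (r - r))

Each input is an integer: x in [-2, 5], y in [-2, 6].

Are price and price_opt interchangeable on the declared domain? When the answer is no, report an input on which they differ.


Side by side, the visible changes include: same computation, different form.
Spot check at x=1, y=5 — price: r = -5; (not (min(x, y) == (x + r))) -> true; r = -4; u = 2; u = -3; return -1. price_opt: r = -5; (not ((x + r) == min(x, y))) -> true; r = -4; u = 2; u = -3; return -1. Both give -1.
An exhaustive pass over the 72 declared inputs shows identical outputs.
verdict: equivalent


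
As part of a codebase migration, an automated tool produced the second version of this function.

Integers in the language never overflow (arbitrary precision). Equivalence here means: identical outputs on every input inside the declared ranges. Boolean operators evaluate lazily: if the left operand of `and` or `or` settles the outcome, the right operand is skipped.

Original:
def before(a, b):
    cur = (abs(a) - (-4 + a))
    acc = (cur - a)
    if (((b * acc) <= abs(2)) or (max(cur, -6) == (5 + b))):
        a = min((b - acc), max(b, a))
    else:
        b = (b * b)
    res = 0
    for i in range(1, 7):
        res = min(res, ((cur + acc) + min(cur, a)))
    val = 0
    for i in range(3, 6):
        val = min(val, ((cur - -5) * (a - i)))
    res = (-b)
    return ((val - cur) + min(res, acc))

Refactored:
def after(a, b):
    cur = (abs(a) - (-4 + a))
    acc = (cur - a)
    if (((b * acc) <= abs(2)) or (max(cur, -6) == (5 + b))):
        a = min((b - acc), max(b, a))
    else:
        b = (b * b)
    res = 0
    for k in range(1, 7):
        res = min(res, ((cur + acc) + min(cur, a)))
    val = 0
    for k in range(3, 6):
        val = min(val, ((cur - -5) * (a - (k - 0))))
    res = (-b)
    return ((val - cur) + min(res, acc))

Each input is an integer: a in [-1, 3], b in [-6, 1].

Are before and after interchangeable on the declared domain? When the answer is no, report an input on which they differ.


Differences: arithmetic usage differs; local variable names differ; constant usage differs — yet all 40 inputs agree.
verdict: equivalent


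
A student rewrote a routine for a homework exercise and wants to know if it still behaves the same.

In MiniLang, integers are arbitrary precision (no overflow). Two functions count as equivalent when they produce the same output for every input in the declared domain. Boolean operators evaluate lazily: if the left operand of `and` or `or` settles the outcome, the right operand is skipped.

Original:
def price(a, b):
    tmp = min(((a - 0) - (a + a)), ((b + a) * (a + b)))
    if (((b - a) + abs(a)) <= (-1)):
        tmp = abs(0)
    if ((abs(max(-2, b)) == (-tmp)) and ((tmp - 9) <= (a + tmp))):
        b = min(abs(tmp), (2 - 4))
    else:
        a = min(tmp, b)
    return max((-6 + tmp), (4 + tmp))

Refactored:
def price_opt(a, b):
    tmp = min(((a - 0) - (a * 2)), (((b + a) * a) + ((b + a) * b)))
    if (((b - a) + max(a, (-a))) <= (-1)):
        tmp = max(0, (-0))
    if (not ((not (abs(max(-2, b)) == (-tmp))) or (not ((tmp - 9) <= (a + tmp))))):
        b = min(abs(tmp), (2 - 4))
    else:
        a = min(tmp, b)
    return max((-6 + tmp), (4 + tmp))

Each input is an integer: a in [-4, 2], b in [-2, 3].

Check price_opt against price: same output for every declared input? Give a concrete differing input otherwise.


Although constant usage differs, arithmetic usage differs, boolean connective usage differs, min/max/abs usage differs, 42/42 inputs agree.
verdict: equivalent


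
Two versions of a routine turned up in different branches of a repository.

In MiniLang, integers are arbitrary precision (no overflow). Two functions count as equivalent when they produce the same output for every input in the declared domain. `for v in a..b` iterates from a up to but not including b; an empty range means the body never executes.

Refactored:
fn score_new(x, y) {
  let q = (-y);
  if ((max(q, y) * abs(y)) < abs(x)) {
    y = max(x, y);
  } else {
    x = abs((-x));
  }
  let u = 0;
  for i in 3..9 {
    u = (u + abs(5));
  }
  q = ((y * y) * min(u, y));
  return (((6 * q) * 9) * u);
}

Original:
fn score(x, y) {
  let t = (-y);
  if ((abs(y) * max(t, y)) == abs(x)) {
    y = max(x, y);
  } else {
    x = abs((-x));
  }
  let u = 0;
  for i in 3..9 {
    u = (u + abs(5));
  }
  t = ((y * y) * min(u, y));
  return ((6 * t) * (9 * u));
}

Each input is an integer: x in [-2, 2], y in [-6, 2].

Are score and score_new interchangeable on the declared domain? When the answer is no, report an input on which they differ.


Consider the input x=1, y=-1.
score: t becomes 1; next ((abs(y) * max(t, y)) == abs(x)) evaluates to true; next y becomes 1; next u becomes 0; next at i=3:; next u becomes 5; next at i=4:; next u becomes 10; next at i=5:; next u becomes 15; next at i=6:; next u becomes 20; next at i=7:; next u becomes 25; next at i=8:; next u becomes 30; next t becomes 1; next final value 1620
score_new: q becomes 1; next ((max(q, y) * abs(y)) < abs(x)) evaluates to false; next x becomes 1; next u becomes 0; next at i=3:; next u becomes 5; next at i=4:; next u becomes 10; next at i=5:; next u becomes 15; next at i=6:; next u becomes 20; next at i=7:; next u becomes 25; next at i=8:; next u becomes 30; next q becomes -1; next final value -1620
1620 and -1620 differ, so these are not the same function on this domain.
verdict: not equivalent; witness: x=1, y=-1


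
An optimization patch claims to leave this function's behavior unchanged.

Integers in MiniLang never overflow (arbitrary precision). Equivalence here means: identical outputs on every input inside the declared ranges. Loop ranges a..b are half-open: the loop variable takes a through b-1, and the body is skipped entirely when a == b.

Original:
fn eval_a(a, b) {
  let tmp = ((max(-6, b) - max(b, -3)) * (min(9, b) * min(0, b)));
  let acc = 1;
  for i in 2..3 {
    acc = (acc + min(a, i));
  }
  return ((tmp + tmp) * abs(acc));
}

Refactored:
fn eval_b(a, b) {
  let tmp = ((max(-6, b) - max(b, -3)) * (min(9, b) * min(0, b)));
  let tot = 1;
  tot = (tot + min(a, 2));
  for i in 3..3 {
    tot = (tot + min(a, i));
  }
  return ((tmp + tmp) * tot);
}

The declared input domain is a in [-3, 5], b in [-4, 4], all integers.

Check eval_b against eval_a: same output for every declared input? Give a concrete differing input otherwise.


Not equivalent: a=-3, b=-4 separates them (-64 vs 64).
eval_a: tmp = -16; acc = 1; [i=2]; acc = -2; return -64
eval_b: tmp = -16; tot = 1; tot = -2; the i loop: no iterations; return 64
verdict: not equivalent; witness: a=-3, b=-4


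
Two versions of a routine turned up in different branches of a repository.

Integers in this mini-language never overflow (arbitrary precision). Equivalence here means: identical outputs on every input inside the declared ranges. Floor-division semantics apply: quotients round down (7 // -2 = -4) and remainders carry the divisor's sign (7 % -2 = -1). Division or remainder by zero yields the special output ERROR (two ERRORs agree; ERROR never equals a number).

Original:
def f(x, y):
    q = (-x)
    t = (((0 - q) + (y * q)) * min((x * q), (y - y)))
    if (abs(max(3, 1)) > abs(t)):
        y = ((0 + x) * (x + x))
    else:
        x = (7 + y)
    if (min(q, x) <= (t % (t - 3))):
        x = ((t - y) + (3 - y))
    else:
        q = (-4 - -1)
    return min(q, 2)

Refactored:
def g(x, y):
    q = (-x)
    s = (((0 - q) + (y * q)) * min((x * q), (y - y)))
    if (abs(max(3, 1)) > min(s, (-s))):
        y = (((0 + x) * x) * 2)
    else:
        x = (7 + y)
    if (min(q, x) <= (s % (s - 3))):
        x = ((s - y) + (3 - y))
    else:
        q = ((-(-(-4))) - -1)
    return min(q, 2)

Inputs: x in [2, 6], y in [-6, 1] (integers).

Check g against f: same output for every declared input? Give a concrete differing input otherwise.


Equivalent. There is a behavioral-looking edit here, yet the outcome never shifts on this domain.
Every one of the 40 inputs gives matching results.
As a probe, take x=4, y=-5: f runs q = -4; t = -384; (abs(max(3, 1)) > abs(t)) -> false; x = 2; (min(q, x) <= (t % (t - 3))) -> false; q = -3; return -3; g runs q = -4; s = -384; (abs(max(3, 1)) > min(s, (-s))) -> true; y = 32; (min(q, x) <= (s % (s - 3))) -> false; q = -3; return -3; both end at -3.
verdict: equivalent


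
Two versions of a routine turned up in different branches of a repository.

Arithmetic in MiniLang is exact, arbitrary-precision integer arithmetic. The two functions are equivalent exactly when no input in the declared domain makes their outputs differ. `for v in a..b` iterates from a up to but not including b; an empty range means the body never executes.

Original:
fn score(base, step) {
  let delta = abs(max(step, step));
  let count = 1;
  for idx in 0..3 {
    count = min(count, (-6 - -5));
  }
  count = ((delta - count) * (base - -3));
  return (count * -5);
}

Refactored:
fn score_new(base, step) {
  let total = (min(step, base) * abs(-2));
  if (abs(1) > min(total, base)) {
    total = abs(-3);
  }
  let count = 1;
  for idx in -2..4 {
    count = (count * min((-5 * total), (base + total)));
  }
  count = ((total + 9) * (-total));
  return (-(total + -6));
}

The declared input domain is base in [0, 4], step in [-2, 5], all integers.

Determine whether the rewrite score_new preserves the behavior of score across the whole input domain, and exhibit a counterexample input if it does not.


At base=0, step=-2: score gives -45, score_new gives 3.
verdict: not equivalent; witness: base=0, step=-2


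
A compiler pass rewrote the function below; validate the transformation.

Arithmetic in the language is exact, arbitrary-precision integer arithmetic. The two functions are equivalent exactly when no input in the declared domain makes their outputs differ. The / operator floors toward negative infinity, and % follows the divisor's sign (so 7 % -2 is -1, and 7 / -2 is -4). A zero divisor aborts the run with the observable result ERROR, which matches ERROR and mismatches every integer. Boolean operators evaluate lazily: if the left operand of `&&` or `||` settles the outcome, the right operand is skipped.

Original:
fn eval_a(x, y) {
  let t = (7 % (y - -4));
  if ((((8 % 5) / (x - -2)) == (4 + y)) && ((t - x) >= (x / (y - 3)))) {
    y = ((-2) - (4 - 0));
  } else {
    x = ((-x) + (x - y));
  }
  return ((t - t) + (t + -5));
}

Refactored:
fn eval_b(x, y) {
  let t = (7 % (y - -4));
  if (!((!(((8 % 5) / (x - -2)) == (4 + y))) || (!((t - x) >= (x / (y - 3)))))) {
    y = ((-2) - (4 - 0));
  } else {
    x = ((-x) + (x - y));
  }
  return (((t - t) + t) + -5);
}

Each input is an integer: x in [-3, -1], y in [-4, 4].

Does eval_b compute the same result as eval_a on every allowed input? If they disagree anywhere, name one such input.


The two versions differ — the changes include boolean connective usage differs.
One worked example (x=-1, y=4) — eval_a: t becomes 7; next ((((8 % 5) / (x - -2)) == (4 + y)) && ((t - x) >= (x / (y - 3)))) evaluates to false; next x becomes -4; next final value 2; eval_b: t becomes 7; next (!((!(((8 % 5) / (x - -2)) == (4 + y))) || (!((t - x) >= (x / (y - 3)))))) evaluates to false; next x becomes -4; next final value 2; agreement on 2.
Every one of the 27 inputs gives matching results.
verdict: equivalent


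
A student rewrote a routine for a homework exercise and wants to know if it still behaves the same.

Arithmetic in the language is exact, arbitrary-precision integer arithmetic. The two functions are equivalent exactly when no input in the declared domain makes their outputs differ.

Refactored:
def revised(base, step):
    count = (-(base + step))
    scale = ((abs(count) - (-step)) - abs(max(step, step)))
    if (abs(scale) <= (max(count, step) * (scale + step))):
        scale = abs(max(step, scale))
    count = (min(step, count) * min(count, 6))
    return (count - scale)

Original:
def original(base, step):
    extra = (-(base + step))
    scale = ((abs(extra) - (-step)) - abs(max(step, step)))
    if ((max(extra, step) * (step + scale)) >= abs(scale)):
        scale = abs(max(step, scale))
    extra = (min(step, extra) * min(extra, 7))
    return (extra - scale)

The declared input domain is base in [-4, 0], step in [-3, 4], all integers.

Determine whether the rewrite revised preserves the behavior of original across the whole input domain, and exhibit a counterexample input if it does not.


These are not equivalent — on base=-4, step=-3 the outputs split (-22 vs -19).
original: extra := 7 | scale := 1 | ((max(extra, step) * (step + scale)) >= abs(scale)): false | extra := -21 | result -22
revised: count := 7 | scale := 1 | (abs(scale) <= (max(count, step) * (scale + step))): false | count := -18 | result -19
verdict: not equivalent; witness: base=-4, step=-3


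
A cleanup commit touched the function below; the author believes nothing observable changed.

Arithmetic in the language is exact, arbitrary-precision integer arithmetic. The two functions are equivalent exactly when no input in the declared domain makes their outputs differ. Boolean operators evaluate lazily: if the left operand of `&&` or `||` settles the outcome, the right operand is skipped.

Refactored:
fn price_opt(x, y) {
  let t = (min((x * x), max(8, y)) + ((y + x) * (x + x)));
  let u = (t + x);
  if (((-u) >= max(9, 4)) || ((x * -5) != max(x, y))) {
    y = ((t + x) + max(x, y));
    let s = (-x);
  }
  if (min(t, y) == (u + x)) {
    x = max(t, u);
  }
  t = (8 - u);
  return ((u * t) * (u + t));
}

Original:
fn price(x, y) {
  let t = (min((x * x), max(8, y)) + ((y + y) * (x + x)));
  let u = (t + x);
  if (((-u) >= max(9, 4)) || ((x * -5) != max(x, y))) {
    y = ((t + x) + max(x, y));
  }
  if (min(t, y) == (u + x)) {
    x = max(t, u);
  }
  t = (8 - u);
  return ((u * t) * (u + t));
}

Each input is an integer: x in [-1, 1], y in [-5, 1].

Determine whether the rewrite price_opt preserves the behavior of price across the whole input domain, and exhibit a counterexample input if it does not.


Not equivalent: x=-1, y=-5 separates them (-1920 vs -384).
price: t=21, then u=20, then (((-u) >= max(9, 4)) || ((x * -5) != max(x, y))) is true, then y=19, then (min(t, y) == (u + x)) is true, then x=21, then t=-12, then returns -1920
price_opt: t=13, then u=12, then (((-u) >= max(9, 4)) || ((x * -5) != max(x, y))) is true, then y=11, then s=1, then (min(t, y) == (u + x)) is true, then x=13, then t=-4, then returns -384
verdict: not equivalent; witness: x=-1, y=-5


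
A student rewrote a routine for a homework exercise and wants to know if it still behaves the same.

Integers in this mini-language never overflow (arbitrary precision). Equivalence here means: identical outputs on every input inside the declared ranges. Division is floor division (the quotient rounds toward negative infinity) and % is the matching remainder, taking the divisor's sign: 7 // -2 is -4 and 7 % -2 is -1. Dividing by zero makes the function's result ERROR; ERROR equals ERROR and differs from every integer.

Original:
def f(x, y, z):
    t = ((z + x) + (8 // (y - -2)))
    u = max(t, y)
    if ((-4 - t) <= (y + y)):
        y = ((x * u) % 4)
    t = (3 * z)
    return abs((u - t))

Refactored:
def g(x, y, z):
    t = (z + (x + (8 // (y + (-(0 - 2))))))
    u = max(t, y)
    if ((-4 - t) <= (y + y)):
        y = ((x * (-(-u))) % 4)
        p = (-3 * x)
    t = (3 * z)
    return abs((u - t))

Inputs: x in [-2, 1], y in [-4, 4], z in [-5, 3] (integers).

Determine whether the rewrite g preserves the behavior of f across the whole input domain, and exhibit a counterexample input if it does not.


Side by side, the visible changes include: constant usage differs; and arithmetic usage differs; and local variable names differ; and statement counts differ.
Tracing x=-1, y=-3, z=-2: f: t becomes -11; next u becomes -3; next ((-4 - t) <= (y + y)) evaluates to false; next t becomes -6; next final value 3 | g: t becomes -11; next u becomes -3; next ((-4 - t) <= (y + y)) evaluates to false; next t becomes -6; next final value 3 — matching result 3.
An exhaustive pass over the 324 declared inputs shows identical outputs.
verdict: equivalent


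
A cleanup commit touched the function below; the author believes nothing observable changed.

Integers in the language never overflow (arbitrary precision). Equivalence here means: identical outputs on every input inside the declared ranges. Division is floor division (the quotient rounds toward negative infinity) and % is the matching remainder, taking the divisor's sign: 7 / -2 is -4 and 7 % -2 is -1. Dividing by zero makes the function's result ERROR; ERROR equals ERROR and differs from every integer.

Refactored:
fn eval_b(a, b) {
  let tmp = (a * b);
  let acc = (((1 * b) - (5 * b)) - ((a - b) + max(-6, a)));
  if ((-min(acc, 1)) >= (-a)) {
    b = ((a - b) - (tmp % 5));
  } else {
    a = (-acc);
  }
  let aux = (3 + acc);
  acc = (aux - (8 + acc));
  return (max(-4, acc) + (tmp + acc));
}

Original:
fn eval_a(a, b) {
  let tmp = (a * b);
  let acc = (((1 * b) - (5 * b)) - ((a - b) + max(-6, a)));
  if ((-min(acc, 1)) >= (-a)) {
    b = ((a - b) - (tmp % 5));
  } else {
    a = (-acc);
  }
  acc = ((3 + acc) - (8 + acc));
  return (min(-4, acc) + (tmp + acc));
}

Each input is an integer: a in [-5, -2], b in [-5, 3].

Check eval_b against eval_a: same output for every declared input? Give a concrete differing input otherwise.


Take a=-5, b=-5.
eval_a: tmp = 25; acc = 25; ((-min(acc, 1)) >= (-a)) -> false; a = -25; acc = -5; return 15
eval_b: tmp = 25; acc = 25; ((-min(acc, 1)) >= (-a)) -> false; a = -25; aux = 28; acc = -5; return 16
15 against 16: the behavior changed.
verdict: not equivalent; witness: a=-5, b=-5


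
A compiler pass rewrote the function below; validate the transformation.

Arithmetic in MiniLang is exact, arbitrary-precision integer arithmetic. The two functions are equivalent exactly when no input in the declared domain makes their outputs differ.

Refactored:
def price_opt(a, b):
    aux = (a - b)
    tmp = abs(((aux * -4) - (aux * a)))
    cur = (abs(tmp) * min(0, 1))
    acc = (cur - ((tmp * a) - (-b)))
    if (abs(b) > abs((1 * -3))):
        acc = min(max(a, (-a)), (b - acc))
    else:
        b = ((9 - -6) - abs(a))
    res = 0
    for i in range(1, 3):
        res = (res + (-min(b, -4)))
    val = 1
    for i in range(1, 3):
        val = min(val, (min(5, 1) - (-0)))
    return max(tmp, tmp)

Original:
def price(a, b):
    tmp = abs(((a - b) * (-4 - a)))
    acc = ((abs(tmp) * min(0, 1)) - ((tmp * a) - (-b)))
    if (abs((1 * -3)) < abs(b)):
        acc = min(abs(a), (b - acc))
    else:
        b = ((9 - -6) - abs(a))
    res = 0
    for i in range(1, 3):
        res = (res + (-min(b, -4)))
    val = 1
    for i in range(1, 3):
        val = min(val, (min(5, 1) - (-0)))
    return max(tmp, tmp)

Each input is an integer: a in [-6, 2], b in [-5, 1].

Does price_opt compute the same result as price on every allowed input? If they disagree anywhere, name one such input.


Differences: local variable names differ, plus min/max/abs usage differs, plus comparison usage differs, plus statement counts differ, plus arithmetic usage differs — yet all 63 inputs agree.
verdict: equivalent


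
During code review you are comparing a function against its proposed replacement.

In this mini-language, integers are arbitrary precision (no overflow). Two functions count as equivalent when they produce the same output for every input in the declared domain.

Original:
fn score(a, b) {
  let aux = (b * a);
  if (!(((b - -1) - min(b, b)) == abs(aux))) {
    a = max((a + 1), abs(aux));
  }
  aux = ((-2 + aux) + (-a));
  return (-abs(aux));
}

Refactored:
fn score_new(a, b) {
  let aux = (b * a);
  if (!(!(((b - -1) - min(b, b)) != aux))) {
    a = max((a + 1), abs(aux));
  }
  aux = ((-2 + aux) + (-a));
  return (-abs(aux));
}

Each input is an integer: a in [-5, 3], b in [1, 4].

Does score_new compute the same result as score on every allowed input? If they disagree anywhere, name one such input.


There is a counterexample at a=-1, b=1: -2 on one side, -4 on the other.
score: aux becomes -1; next (!(((b - -1) - min(b, b)) == abs(aux))) evaluates to false; next aux becomes -2; next final value -2
score_new: aux becomes -1; next (!(!(((b - -1) - min(b, b)) != aux))) evaluates to true; next a becomes 1; next aux becomes -4; next final value -4
verdict: not equivalent; witness: a=-1, b=1


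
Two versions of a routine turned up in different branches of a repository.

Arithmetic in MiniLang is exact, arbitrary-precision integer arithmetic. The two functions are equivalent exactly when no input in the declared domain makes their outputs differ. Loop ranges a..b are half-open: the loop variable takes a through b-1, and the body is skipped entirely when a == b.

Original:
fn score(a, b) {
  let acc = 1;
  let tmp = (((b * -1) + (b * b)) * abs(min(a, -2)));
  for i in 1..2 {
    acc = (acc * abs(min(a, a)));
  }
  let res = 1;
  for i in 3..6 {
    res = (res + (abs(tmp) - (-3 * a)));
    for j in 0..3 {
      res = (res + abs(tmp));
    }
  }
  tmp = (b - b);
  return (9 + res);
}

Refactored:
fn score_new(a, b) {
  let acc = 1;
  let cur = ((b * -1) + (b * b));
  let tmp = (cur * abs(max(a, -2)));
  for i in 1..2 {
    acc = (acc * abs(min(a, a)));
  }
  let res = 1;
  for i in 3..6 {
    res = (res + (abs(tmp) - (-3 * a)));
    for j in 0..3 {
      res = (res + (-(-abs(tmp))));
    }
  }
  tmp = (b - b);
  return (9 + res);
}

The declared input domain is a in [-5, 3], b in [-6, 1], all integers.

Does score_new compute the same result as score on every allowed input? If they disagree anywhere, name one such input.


Run the pair on a=-5, b=-6.
score: acc := 1 | tmp := 210 | iter i=1: | acc := 5 | res := 1 | iter i=3: | res := 196 | iter j=0: | res := 406 | iter j=1: | res := 616 | iter j=2: | res := 826 | iter i=4: | res := 1021 | iter j=0: | res := 1231 | iter j=1: | res := 1441 | iter j=2: | res := 1651 | iter i=5: | res := 1846 | iter j=0: | res := 2056 | iter j=1: | res := 2266 | iter j=2: | res := 2476 | tmp := 0 | result 2485
score_new: acc := 1 | cur := 42 | tmp := 84 | iter i=1: | acc := 5 | res := 1 | iter i=3: | res := 70 | iter j=0: | res := 154 | iter j=1: | res := 238 | iter j=2: | res := 322 | iter i=4: | res := 391 | iter j=0: | res := 475 | iter j=1: | res := 559 | iter j=2: | res := 643 | iter i=5: | res := 712 | iter j=0: | res := 796 | iter j=1: | res := 880 | iter j=2: | res := 964 | tmp := 0 | result 973
2485 != 973, so the rewrite changes behavior.
verdict: not equivalent; witness: a=-5, b=-6


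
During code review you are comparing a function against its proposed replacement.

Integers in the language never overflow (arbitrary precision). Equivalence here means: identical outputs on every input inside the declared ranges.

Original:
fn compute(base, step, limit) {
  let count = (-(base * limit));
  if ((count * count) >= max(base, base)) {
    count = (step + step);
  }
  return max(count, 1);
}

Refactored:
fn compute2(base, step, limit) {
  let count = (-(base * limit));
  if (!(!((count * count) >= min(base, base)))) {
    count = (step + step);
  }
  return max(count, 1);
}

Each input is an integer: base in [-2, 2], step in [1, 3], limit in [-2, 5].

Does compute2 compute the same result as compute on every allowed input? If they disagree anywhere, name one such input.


The one real change (`max(base, base)` became `min(base, base)`) has no effect anywhere in the declared ranges.
As a probe, take base=2, step=3, limit=3: compute runs count=-6, then ((count * count) >= max(base, base)) is true, then count=6, then returns 6; compute2 runs count=-6, then (!(!((count * count) >= min(base, base)))) is true, then count=6, then returns 6; both end at 6.
An exhaustive pass over the 120 declared inputs shows identical outputs.
verdict: equivalent


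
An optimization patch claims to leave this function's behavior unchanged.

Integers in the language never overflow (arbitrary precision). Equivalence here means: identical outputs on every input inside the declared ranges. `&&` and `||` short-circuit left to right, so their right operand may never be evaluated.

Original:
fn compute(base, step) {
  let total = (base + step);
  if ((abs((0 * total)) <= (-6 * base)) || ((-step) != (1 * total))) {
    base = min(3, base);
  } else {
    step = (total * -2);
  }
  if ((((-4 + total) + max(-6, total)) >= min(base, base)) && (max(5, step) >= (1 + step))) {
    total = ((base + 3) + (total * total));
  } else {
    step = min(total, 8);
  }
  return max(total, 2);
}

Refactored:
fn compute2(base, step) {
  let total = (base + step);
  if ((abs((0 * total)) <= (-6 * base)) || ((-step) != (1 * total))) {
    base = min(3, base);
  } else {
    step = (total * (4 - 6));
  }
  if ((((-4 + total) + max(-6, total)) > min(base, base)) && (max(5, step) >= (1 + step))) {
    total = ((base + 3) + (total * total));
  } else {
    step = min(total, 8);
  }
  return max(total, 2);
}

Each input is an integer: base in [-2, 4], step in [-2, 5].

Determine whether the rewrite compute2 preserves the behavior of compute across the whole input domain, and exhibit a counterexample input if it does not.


Evaluate both at base=0, step=2.
compute: total = 2; ((abs((0 * total)) <= (-6 * base)) || ((-step) != (1 * total))) -> true; base = 0; ((((-4 + total) + max(-6, total)) >= min(base, base)) && (max(5, step) >= (1 + step))) -> true; total = 7; return 7
compute2: total = 2; ((abs((0 * total)) <= (-6 * base)) || ((-step) != (1 * total))) -> true; base = 0; ((((-4 + total) + max(-6, total)) > min(base, base)) && (max(5, step) >= (1 + step))) -> false; step = 2; return 2
7 and 2 differ, so these are not the same function on this domain.
verdict: not equivalent; witness: base=0, step=2


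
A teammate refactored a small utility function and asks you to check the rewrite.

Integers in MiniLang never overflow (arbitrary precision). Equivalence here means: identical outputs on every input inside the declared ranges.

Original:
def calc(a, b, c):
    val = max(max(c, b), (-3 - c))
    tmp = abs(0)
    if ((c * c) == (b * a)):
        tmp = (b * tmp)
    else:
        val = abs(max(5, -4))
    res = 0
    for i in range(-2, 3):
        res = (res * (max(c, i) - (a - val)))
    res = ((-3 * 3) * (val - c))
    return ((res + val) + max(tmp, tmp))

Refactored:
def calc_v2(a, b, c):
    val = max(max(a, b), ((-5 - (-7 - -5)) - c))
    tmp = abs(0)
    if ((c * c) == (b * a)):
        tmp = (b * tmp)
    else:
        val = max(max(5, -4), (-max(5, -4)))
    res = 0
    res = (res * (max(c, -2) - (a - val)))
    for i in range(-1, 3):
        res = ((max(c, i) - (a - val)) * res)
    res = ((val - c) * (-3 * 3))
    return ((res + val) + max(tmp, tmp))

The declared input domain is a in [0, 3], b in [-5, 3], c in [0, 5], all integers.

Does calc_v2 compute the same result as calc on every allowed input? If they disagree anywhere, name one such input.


Run the pair on a=1, b=0, c=0.
calc: val=0, then tmp=0, then ((c * c) == (b * a)) is true, then tmp=0, then res=0, then (i=-2), then res=0, then (i=-1), then res=0, then (i=0), then res=0, then (i=1), then res=0, then (i=2), then res=0, then res=0, then returns 0
calc_v2: val=1, then tmp=0, then ((c * c) == (b * a)) is true, then tmp=0, then res=0, then res=0, then (i=-1), then res=0, then (i=0), then res=0, then (i=1), then res=0, then (i=2), then res=0, then res=-9, then returns -8
0 != -8, so the rewrite changes behavior.
verdict: not equivalent; witness: a=1, b=0, c=0


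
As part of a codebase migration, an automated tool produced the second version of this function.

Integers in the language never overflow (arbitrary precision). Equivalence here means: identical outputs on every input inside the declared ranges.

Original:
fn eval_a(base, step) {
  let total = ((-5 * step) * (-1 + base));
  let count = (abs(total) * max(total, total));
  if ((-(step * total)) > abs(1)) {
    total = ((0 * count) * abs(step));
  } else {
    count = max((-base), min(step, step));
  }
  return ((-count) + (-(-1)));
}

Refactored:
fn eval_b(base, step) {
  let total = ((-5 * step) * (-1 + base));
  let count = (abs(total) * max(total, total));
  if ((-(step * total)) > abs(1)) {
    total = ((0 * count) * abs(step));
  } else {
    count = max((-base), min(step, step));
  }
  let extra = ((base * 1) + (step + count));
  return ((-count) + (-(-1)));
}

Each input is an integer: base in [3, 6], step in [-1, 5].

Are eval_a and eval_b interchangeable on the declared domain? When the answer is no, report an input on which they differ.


Differences: constant usage differs, plus statement counts differ, plus arithmetic usage differs, plus local variable names differ — yet all 28 inputs agree.
verdict: equivalent


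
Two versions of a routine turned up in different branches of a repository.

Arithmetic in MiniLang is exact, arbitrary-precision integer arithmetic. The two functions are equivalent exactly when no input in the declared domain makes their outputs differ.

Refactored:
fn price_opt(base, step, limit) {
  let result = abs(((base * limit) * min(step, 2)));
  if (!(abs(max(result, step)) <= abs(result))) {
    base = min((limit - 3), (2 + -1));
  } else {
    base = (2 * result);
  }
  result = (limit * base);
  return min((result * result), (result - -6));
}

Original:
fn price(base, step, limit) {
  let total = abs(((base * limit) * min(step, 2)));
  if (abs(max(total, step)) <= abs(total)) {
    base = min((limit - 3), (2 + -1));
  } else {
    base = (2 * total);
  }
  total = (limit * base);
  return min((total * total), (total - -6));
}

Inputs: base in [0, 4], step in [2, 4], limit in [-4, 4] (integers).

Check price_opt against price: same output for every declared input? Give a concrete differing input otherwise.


These are not equivalent — on base=0, step=2, limit=-4 the outputs split (0 vs 34).
price: total := 0 | (abs(max(total, step)) <= abs(total)): false | base := 0 | total := 0 | result 0
price_opt: result := 0 | (!(abs(max(result, step)) <= abs(result))): true | base := -7 | result := 28 | result 34
verdict: not equivalent; witness: base=0, step=2, limit=-4


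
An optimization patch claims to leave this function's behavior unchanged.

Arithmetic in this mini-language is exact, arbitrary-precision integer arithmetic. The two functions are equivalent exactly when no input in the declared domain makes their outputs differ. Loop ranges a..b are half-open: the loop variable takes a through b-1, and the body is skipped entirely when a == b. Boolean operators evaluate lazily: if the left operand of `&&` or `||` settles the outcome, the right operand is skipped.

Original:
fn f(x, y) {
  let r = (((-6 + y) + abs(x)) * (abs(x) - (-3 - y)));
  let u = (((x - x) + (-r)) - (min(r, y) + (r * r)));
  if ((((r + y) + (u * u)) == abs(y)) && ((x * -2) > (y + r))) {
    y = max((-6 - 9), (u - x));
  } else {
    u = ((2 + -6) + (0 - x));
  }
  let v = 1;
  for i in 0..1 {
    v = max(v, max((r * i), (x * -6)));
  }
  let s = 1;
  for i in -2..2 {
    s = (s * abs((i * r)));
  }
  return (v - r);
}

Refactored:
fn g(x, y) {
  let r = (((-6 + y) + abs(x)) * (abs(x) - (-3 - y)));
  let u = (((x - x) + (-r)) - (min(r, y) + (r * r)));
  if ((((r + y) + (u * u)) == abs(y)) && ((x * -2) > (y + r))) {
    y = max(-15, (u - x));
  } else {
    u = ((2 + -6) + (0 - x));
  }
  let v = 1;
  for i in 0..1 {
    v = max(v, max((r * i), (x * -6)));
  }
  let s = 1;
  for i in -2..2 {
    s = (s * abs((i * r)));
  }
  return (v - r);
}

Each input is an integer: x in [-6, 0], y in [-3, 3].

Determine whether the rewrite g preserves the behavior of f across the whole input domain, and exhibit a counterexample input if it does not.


Although constant usage differs; arithmetic usage differs, 49/49 inputs agree.
verdict: equivalent


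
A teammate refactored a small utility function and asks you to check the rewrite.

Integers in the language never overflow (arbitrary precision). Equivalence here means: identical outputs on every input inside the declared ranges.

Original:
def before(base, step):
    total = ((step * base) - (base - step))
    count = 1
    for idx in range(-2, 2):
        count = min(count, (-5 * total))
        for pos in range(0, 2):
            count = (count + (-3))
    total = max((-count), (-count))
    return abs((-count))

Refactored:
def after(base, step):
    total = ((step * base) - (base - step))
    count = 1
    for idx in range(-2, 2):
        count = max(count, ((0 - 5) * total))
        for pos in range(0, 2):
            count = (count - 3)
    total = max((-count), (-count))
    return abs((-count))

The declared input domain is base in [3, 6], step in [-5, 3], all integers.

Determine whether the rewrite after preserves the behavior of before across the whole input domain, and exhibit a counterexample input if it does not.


At base=3, step=-5: before gives 23, after gives 109.
verdict: not equivalent; witness: base=3, step=-5


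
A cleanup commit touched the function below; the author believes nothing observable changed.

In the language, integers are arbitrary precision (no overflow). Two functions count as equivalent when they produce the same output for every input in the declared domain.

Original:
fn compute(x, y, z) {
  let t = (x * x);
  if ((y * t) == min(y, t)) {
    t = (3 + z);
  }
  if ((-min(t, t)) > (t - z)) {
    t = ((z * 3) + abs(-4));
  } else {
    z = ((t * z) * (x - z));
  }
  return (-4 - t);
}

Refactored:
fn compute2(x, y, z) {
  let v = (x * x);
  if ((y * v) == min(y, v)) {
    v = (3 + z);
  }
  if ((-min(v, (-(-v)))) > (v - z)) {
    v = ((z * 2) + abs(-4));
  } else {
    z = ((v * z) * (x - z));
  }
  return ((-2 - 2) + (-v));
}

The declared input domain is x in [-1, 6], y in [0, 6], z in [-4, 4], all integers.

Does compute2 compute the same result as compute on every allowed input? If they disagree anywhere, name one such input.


Not equivalent: x=-1, y=2, z=3 separates them (-17 vs -14).
compute: t becomes 1; next ((y * t) == min(y, t)) evaluates to false; next ((-min(t, t)) > (t - z)) evaluates to true; next t becomes 13; next final value -17
compute2: v becomes 1; next ((y * v) == min(y, v)) evaluates to false; next ((-min(v, (-(-v)))) > (v - z)) evaluates to true; next v becomes 10; next final value -14
verdict: not equivalent; witness: x=-1, y=2, z=3


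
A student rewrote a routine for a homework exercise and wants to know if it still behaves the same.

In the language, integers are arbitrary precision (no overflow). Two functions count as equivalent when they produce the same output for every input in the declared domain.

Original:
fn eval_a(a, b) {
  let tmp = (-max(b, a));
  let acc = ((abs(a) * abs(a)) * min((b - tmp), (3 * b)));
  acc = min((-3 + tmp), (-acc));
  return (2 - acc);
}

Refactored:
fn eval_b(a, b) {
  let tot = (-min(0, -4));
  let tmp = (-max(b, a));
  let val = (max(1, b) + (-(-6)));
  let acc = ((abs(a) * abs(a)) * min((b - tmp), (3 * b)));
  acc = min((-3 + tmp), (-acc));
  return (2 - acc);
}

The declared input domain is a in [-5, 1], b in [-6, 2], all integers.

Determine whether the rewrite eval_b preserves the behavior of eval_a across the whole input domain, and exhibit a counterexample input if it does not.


Equivalent. The one real change (`-3` became `-4`) has no effect anywhere in the declared ranges.
Checked all 63 inputs in the declared domain: the outputs agree on every one.
Tracing a=-3, b=-2: eval_a: tmp=2, then acc=-54, then acc=-1, then returns 3 | eval_b: tot=4, then tmp=2, then val=7, then acc=-54, then acc=-1, then returns 3 — matching result 3.
verdict: equivalent
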